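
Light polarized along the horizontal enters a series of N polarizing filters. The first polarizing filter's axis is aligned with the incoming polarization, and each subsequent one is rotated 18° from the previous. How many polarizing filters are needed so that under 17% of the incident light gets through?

N = 19

First polarizer is aligned with the polarization: full transmission.
Each further stage multiplies by cos²(18°) = 0.9045.
After N polarizers: T = 0.9045^(N−1). Require T < 0.17 ⇒ N−1 > ln(0.17)/ln(0.9045) = 17.66, so N−1 ≥ 18 and N = 19.
Check: N=19 gives T = 0.1642 < 0.17; N=18 gives T = 0.1816.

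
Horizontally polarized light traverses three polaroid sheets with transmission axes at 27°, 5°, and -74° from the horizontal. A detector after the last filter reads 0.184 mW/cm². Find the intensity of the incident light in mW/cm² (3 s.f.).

I₁ = I₀ cos²(27° − 0°) = I₀ cos²(27°) = 0.7939 I₀.
I₂ = I₁ cos²(5° − 27°) = 0.7939 I₀ · cos²(22°) = 0.6825 I₀.
I₃ = I₂ cos²(-74° − 5°) = 0.6825 I₀ · cos²(79°) = 0.02485 I₀.
So 0.184 mW/cm² = 0.02485 I₀, giving I₀ = 0.184/0.02485 = 7.405 mW/cm².

I₀ ≈ 7.41 mW/cm²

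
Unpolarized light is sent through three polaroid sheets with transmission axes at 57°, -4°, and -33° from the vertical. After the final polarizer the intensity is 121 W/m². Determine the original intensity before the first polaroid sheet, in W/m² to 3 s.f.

I₀ ≈ 1350 W/m²

Unpolarized light through the first polarizer → I₁ = ½ I₀, now polarized at 57°.
I₂ = I₁ cos²(-4° − 57°) = 0.5 I₀ · cos²(61°) = 0.1175 I₀.
I₃ = I₂ cos²(-33° + 4°) = 0.1175 I₀ · cos²(29°) = 0.0899 I₀.
So 121 W/m² = 0.0899 I₀, giving I₀ = 121/0.0899 = 1346 W/m².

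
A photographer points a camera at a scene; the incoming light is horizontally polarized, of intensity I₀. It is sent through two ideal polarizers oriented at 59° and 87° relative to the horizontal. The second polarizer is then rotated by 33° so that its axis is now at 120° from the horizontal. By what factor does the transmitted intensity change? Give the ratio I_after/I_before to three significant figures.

I_new/I_old ≈ 0.301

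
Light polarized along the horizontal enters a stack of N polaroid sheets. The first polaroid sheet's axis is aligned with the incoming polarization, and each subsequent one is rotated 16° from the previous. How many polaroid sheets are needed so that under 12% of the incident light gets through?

N = 28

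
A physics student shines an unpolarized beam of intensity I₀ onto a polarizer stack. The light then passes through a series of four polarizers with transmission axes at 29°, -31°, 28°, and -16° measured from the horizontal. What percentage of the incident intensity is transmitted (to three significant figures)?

Unpolarized light through the first polarizer → I₁ = ½ I₀, now polarized at 29°.
I₂ = I₁ cos²(-31° − 29°) = 0.5 I₀ · cos²(60°) = 0.125 I₀.
I₃ = I₂ cos²(28° + 31°) = 0.125 I₀ · cos²(59°) = 0.03316 I₀.
I₄ = I₃ cos²(-16° − 28°) = 0.03316 I₀ · cos²(44°) = 0.01716 I₀.
That is 1.716% of the incident intensity.

≈ 1.72%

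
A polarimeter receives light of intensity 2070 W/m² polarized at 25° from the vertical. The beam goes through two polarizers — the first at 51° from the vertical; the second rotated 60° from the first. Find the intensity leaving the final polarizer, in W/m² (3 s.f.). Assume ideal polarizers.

I ≈ 418 W/m²

By Malus's law, I₁ = 2070 W/m² · cos²(26°) = 1672 W/m².
I₂ = I₁ · cos²(60°) = 1672 · 0.25 = 418.1 W/m².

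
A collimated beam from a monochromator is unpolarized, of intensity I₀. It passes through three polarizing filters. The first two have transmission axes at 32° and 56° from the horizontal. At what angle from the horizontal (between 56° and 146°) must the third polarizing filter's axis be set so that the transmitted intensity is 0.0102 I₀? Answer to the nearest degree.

θ ≈ 137°

Unpolarized light through the first polarizer → I₁ = ½ I₀, now polarized at 32°.
I₂ = I₁ cos²(56° − 32°) = 0.5 I₀ · cos²(24°) = 0.4173 I₀.
Need I₃/I₀ = 0.0102, so cos²(θ − 56°) = 0.0102 / 0.4173 = 0.02444.
θ − 56° = arccos(√0.02444) = 81.0°, giving θ ≈ 56 + 81.0 = 137.0°.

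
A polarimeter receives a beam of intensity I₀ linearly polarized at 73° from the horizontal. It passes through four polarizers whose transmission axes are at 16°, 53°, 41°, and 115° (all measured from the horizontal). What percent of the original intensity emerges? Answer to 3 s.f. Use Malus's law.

By Malus's law, I₁ = I₀ cos²(16° − 73°) = I₀ cos²(57°) = 0.2966 I₀.
I₂ = I₁ cos²(53° − 16°) = 0.2966 I₀ · cos²(37°) = 0.1892 I₀.
I₃ = I₂ cos²(41° − 53°) = 0.1892 I₀ · cos²(12°) = 0.181 I₀.
I₄ = I₃ cos²(115° − 41°) = 0.181 I₀ · cos²(74°) = 0.01375 I₀.
That is 1.375% of the incident intensity.

≈ 1.38%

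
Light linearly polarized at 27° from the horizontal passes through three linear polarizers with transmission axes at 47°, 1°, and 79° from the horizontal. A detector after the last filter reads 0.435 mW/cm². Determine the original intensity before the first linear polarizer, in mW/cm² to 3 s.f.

I₀ ≈ 23.6 mW/cm²

I₁ = I₀ cos²(47° − 27°) = I₀ cos²(20°) = 0.883 I₀.
I₂ = I₁ cos²(1° − 47°) = 0.883 I₀ · cos²(46°) = 0.4261 I₀.
I₃ = I₂ cos²(79° − 1°) = 0.4261 I₀ · cos²(78°) = 0.01842 I₀.
So 0.435 mW/cm² = 0.01842 I₀, giving I₀ = 0.435/0.01842 = 23.62 mW/cm².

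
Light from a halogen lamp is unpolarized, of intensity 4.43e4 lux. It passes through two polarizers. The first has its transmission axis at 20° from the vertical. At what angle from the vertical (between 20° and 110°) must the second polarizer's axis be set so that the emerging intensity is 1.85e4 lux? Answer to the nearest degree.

Unpolarized light through the first polarizer → I₁ = ½ I₀, now polarized at 20°.
Target fraction: 1.85e4 / 4.43e4 lux = 0.4176 of I₀.
Need I₂/I₀ = 0.4176, so cos²(θ − 20°) = 0.4176 / 0.5 = 0.8352.
θ − 20° = arccos(√0.8352) = 23.9°, giving θ ≈ 20 + 23.9 = 43.9°.

θ ≈ 44°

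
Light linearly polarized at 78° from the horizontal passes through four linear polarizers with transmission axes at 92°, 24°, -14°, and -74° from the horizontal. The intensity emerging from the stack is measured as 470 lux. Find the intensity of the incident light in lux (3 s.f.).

I₁ = I₀ cos²(92° − 78°) = I₀ cos²(14°) = 0.9415 I₀.
I₂ = I₁ cos²(24° − 92°) = 0.9415 I₀ · cos²(68°) = 0.1321 I₀.
I₃ = I₂ cos²(-14° − 24°) = 0.1321 I₀ · cos²(38°) = 0.08204 I₀.
I₄ = I₃ cos²(-74° + 14°) = 0.08204 I₀ · cos²(60°) = 0.02051 I₀.
So 470 lux = 0.02051 I₀, giving I₀ = 470/0.02051 = 2.292e+04 lux.

I₀ ≈ 2.29e4 lux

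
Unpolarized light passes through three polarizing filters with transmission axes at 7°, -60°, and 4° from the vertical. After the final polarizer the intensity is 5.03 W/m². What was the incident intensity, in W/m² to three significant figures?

Unpolarized light through the first polarizer → I₁ = ½ I₀, now polarized at 7°.
I₂ = I₁ cos²(-60° − 7°) = 0.5 I₀ · cos²(67°) = 0.07634 I₀.
I₃ = I₂ cos²(4° + 60°) = 0.07634 I₀ · cos²(64°) = 0.01467 I₀.
So 5.03 W/m² = 0.01467 I₀, giving I₀ = 5.03/0.01467 = 342.9 W/m².

I₀ ≈ 343 W/m²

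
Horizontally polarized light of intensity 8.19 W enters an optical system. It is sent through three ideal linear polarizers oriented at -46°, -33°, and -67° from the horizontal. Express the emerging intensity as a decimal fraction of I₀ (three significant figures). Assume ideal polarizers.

I₁ = 8.19 W · cos²(46°) = 3.952 W.
I₂ = I₁ · cos²(13°) = 3.952 · 0.9494 = 3.752 W.
I₃ = I₂ · cos²(34°) = 3.752 · 0.6873 = 2.579 W.
Transmitted fraction = 0.3149.

I/I₀ ≈ 0.315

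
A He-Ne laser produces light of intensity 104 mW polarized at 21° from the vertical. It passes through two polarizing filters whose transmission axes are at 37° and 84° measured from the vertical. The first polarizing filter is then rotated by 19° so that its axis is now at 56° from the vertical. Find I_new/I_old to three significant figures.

I_new/I_old ≈ 1.22

Before rotation:
I₁ = I₀ cos²(37° − 21°) = I₀ cos²(16°) = 0.924 I₀.
I₂ = I₁ cos²(84° − 37°) = 0.924 I₀ · cos²(47°) = 0.4298 I₀.
After rotation:
I₁ = I₀ cos²(56° − 21°) = I₀ cos²(35°) = 0.671 I₀.
I₂ = I₁ cos²(84° − 56°) = 0.671 I₀ · cos²(28°) = 0.5231 I₀.
Ratio = 0.5231 / 0.4298 = 1.217.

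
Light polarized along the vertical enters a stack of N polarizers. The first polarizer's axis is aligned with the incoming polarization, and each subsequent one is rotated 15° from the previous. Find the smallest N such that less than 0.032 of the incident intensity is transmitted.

First polarizer is aligned with the polarization: full transmission.
Each further stage multiplies by cos²(15°) = 0.933.
After N polarizers: T = 0.933^(N−1). Require T < 0.032 ⇒ N−1 > ln(0.032)/ln(0.933) = 49.64, so N−1 ≥ 50 and N = 51.
Check: N=51 gives T = 0.03122 < 0.032; N=50 gives T = 0.03346.

N = 51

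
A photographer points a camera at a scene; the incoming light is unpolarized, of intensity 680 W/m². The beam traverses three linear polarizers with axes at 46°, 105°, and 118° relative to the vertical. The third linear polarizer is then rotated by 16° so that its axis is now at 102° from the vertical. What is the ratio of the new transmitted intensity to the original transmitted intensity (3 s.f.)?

I_new/I_old ≈ 1.05

Before rotation:
Unpolarized light through the first polarizer → I₁ = ½ I₀, now polarized at 46°.
I₂ = I₁ cos²(105° − 46°) = 0.5 I₀ · cos²(59°) = 0.1326 I₀.
I₃ = I₂ cos²(118° − 105°) = 0.1326 I₀ · cos²(13°) = 0.1259 I₀.
After rotation:
Unpolarized light through the first polarizer → I₁ = ½ I₀, now polarized at 46°.
I₂ = I₁ cos²(105° − 46°) = 0.5 I₀ · cos²(59°) = 0.1326 I₀.
I₃ = I₂ cos²(102° − 105°) = 0.1326 I₀ · cos²(3°) = 0.1323 I₀.
Ratio = 0.1323 / 0.1259 = 1.05.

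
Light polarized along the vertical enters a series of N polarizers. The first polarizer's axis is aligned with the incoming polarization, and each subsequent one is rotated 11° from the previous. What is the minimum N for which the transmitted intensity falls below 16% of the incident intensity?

N = 51

First polarizer is aligned with the polarization: full transmission.
Each further stage multiplies by cos²(11°) = 0.9636.
After N polarizers: T = 0.9636^(N−1). Require T < 0.16 ⇒ N−1 > ln(0.16)/ln(0.9636) = 49.41, so N−1 ≥ 50 and N = 51.
Check: N=51 gives T = 0.1566 < 0.16; N=50 gives T = 0.1625.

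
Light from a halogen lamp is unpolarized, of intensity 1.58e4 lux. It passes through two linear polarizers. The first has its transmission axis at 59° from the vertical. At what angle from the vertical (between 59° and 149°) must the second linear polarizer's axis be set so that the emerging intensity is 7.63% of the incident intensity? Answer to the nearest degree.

θ ≈ 126°

Unpolarized light through the first polarizer → I₁ = ½ I₀, now polarized at 59°.
Need I₂/I₀ = 0.0763, so cos²(θ − 59°) = 0.0763 / 0.5 = 0.1526.
θ − 59° = arccos(√0.1526) = 67.0°, giving θ ≈ 59 + 67.0 = 126.0°.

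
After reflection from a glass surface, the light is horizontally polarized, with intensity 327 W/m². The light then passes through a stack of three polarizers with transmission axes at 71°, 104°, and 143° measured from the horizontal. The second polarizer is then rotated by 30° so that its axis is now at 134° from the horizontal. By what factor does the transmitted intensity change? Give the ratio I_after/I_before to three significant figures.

I_new/I_old ≈ 0.473

Before rotation:
I₁ = I₀ cos²(71° − 0°) = I₀ cos²(71°) = 0.106 I₀.
I₂ = I₁ cos²(104° − 71°) = 0.106 I₀ · cos²(33°) = 0.07455 I₀.
I₃ = I₂ cos²(143° − 104°) = 0.07455 I₀ · cos²(39°) = 0.04503 I₀.
After rotation:
I₁ = I₀ cos²(71° − 0°) = I₀ cos²(71°) = 0.106 I₀.
I₂ = I₁ cos²(134° − 71°) = 0.106 I₀ · cos²(63°) = 0.02185 I₀.
I₃ = I₂ cos²(143° − 134°) = 0.02185 I₀ · cos²(9°) = 0.02131 I₀.
Ratio = 0.02131 / 0.04503 = 0.4733.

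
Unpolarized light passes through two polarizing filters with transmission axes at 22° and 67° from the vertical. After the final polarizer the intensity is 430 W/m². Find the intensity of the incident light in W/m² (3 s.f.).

Unpolarized light through the first polarizer → I₁ = ½ I₀, now polarized at 22°.
I₂ = I₁ cos²(67° − 22°) = 0.5 I₀ · cos²(45°) = 0.25 I₀.
So 430 W/m² = 0.25 I₀, giving I₀ = 430/0.25 = 1720 W/m².

I₀ ≈ 1720 W/m²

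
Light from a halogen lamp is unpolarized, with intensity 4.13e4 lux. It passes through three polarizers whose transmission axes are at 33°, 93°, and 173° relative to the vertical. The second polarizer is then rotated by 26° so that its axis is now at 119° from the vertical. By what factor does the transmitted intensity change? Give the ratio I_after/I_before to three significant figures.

I_new/I_old ≈ 0.223

Before rotation:
Unpolarized light through the first polarizer → I₁ = ½ I₀, now polarized at 33°.
I₂ = I₁ cos²(93° − 33°) = 0.5 I₀ · cos²(60°) = 0.125 I₀.
I₃ = I₂ cos²(173° − 93°) = 0.125 I₀ · cos²(80°) = 0.003769 I₀.
After rotation:
Unpolarized light through the first polarizer → I₁ = ½ I₀, now polarized at 33°.
I₂ = I₁ cos²(119° − 33°) = 0.5 I₀ · cos²(86°) = 0.002433 I₀.
I₃ = I₂ cos²(173° − 119°) = 0.002433 I₀ · cos²(54°) = 0.0008406 I₀.
Ratio = 0.0008406 / 0.003769 = 0.223.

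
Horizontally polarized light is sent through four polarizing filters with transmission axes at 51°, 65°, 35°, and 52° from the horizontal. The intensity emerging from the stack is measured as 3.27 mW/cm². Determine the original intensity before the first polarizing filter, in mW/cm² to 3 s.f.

I₀ ≈ 12.8 mW/cm²

By Malus's law, I₁ = I₀ cos²(51° − 0°) = I₀ cos²(51°) = 0.396 I₀.
I₂ = I₁ cos²(65° − 51°) = 0.396 I₀ · cos²(14°) = 0.3729 I₀.
I₃ = I₂ cos²(35° − 65°) = 0.3729 I₀ · cos²(30°) = 0.2796 I₀.
I₄ = I₃ cos²(52° − 35°) = 0.2796 I₀ · cos²(17°) = 0.2557 I₀.
So 3.27 mW/cm² = 0.2557 I₀, giving I₀ = 3.27/0.2557 = 12.79 mW/cm².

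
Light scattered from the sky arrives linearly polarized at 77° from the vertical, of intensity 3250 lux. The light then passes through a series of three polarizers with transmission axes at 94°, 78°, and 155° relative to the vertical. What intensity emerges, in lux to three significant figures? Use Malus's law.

By Malus's law, I₁ = 3250 lux · cos²(17°) = 2972 lux.
I₂ = I₁ · cos²(16°) = 2972 · 0.924 = 2746 lux.
I₃ = I₂ · cos²(77°) = 2746 · 0.0506 = 139 lux.

I ≈ 139 lux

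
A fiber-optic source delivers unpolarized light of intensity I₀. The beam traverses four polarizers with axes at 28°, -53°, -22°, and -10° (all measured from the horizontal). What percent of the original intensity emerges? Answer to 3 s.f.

Unpolarized light through the first polarizer → I₁ = ½ I₀, now polarized at 28°.
I₂ = I₁ cos²(-53° − 28°) = 0.5 I₀ · cos²(81°) = 0.01224 I₀.
I₃ = I₂ cos²(-22° + 53°) = 0.01224 I₀ · cos²(31°) = 0.00899 I₀.
I₄ = I₃ cos²(-10° + 22°) = 0.00899 I₀ · cos²(12°) = 0.008602 I₀.
That is 0.8602% of the incident intensity.

≈ 0.860%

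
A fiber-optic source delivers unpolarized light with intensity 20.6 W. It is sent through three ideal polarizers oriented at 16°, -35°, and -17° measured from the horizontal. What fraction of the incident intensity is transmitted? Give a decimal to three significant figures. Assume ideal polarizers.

I/I₀ ≈ 0.179

Unpolarized light through the first polarizer → I₁ = 20.6 W/2 = 10.3 W, polarized at 16°.
I₂ = I₁ · cos²(51°) = 10.3 · 0.396 = 4.079 W.
I₃ = I₂ · cos²(18°) = 4.079 · 0.9045 = 3.69 W.
Transmitted fraction = 0.1791.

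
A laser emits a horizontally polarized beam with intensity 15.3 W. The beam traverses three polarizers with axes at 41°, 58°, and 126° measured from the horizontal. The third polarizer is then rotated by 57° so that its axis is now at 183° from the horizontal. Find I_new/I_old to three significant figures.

I_new/I_old ≈ 2.34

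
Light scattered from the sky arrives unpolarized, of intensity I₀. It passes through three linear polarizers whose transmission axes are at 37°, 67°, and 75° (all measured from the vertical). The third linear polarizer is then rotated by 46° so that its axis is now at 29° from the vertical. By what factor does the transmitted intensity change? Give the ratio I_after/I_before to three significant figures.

I_new/I_old ≈ 0.633

Before rotation:
Unpolarized light through the first polarizer → I₁ = ½ I₀, now polarized at 37°.
I₂ = I₁ cos²(67° − 37°) = 0.5 I₀ · cos²(30°) = 0.375 I₀.
I₃ = I₂ cos²(75° − 67°) = 0.375 I₀ · cos²(8°) = 0.3677 I₀.
After rotation:
Unpolarized light through the first polarizer → I₁ = ½ I₀, now polarized at 37°.
I₂ = I₁ cos²(67° − 37°) = 0.5 I₀ · cos²(30°) = 0.375 I₀.
I₃ = I₂ cos²(29° − 67°) = 0.375 I₀ · cos²(38°) = 0.2329 I₀.
Ratio = 0.2329 / 0.3677 = 0.6332.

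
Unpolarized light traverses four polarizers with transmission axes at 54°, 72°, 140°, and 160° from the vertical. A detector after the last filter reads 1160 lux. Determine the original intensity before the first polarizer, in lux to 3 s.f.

Unpolarized light through the first polarizer → I₁ = ½ I₀, now polarized at 54°.
I₂ = I₁ cos²(72° − 54°) = 0.5 I₀ · cos²(18°) = 0.4523 I₀.
I₃ = I₂ cos²(140° − 72°) = 0.4523 I₀ · cos²(68°) = 0.06346 I₀.
I₄ = I₃ cos²(160° − 140°) = 0.06346 I₀ · cos²(20°) = 0.05604 I₀.
So 1160 lux = 0.05604 I₀, giving I₀ = 1160/0.05604 = 2.07e+04 lux.

I₀ ≈ 2.07e4 lux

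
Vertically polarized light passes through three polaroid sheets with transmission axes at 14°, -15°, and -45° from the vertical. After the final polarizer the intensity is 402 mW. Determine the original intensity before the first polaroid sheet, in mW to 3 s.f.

I₁ = I₀ cos²(14° − 0°) = I₀ cos²(14°) = 0.9415 I₀.
I₂ = I₁ cos²(-15° − 14°) = 0.9415 I₀ · cos²(29°) = 0.7202 I₀.
I₃ = I₂ cos²(-45° + 15°) = 0.7202 I₀ · cos²(30°) = 0.5401 I₀.
So 402 mW = 0.5401 I₀, giving I₀ = 402/0.5401 = 744.2 mW.

I₀ ≈ 744 mW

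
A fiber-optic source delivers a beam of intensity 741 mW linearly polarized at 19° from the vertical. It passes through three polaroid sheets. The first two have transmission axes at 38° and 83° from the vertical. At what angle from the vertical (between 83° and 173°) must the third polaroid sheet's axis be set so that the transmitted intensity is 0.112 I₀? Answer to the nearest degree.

θ ≈ 143°

By Malus's law, I₁ = I₀ cos²(38° − 19°) = I₀ cos²(19°) = 0.894 I₀.
I₂ = I₁ cos²(83° − 38°) = 0.894 I₀ · cos²(45°) = 0.447 I₀.
Need I₃/I₀ = 0.112, so cos²(θ − 83°) = 0.112 / 0.447 = 0.2506.
θ − 83° = arccos(√0.2506) = 60.0°, giving θ ≈ 83 + 60.0 = 143.0°.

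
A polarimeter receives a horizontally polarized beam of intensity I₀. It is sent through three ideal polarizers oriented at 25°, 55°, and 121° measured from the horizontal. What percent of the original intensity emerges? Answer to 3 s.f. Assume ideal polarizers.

≈ 10.2%

By Malus's law, I₁ = I₀ cos²(25° − 0°) = I₀ cos²(25°) = 0.8214 I₀.
I₂ = I₁ cos²(55° − 25°) = 0.8214 I₀ · cos²(30°) = 0.616 I₀.
I₃ = I₂ cos²(121° − 55°) = 0.616 I₀ · cos²(66°) = 0.1019 I₀.
That is 10.19% of the incident intensity.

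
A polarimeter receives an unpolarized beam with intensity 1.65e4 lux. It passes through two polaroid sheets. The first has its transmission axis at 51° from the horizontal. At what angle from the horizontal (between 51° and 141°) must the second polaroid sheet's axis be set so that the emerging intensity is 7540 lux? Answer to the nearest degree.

θ ≈ 68°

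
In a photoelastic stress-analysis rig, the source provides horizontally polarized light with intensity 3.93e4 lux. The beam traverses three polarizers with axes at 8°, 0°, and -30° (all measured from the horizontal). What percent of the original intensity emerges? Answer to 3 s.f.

I₁ = 3.93e4 lux · cos²(8°) = 3.854e+04 lux.
I₂ = I₁ · cos²(8°) = 3.854e+04 · 0.9806 = 3.779e+04 lux.
I₃ = I₂ · cos²(30°) = 3.779e+04 · 0.75 = 2.834e+04 lux.
That is 72.12% of the incident intensity.

≈ 72.1%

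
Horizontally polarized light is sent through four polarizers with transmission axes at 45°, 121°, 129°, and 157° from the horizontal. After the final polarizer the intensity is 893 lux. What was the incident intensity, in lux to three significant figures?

I₁ = I₀ cos²(45° − 0°) = I₀ cos²(45°) = 0.5 I₀.
I₂ = I₁ cos²(121° − 45°) = 0.5 I₀ · cos²(76°) = 0.02926 I₀.
I₃ = I₂ cos²(129° − 121°) = 0.02926 I₀ · cos²(8°) = 0.0287 I₀.
I₄ = I₃ cos²(157° − 129°) = 0.0287 I₀ · cos²(28°) = 0.02237 I₀.
So 893 lux = 0.02237 I₀, giving I₀ = 893/0.02237 = 3.992e+04 lux.

I₀ ≈ 3.99e4 lux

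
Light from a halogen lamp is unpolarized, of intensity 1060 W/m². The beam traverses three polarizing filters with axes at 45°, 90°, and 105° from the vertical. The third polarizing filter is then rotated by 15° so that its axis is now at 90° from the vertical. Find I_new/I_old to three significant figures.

I_new/I_old ≈ 1.07

Before rotation:
Unpolarized light through the first polarizer → I₁ = ½ I₀, now polarized at 45°.
I₂ = I₁ cos²(90° − 45°) = 0.5 I₀ · cos²(45°) = 0.25 I₀.
I₃ = I₂ cos²(105° − 90°) = 0.25 I₀ · cos²(15°) = 0.2333 I₀.
After rotation:
Unpolarized light through the first polarizer → I₁ = ½ I₀, now polarized at 45°.
I₂ = I₁ cos²(90° − 45°) = 0.5 I₀ · cos²(45°) = 0.25 I₀.
I₃ = I₂ cos²(90° − 90°) = 0.25 I₀ · cos²(0°) = 0.25 I₀.
Ratio = 0.25 / 0.2333 = 1.072.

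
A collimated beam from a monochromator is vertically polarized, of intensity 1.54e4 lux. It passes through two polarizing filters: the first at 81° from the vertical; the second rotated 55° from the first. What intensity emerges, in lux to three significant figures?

I ≈ 124 lux

I₁ = 1.54e4 lux · cos²(81°) = 376.9 lux.
I₂ = I₁ · cos²(55°) = 376.9 · 0.329 = 124 lux.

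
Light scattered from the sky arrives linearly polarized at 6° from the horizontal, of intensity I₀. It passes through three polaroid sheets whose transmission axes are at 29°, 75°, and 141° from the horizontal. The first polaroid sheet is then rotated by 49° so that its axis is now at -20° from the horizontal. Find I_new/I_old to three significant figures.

Before rotation:
I₁ = I₀ cos²(29° − 6°) = I₀ cos²(23°) = 0.8473 I₀.
I₂ = I₁ cos²(75° − 29°) = 0.8473 I₀ · cos²(46°) = 0.4089 I₀.
I₃ = I₂ cos²(141° − 75°) = 0.4089 I₀ · cos²(66°) = 0.06764 I₀.
After rotation:
I₁ = I₀ cos²(-20° − 6°) = I₀ cos²(26°) = 0.8078 I₀.
Angle between axes 1 and 2: 85°. I₂ = 0.8078 I₀ · cos²(85°) = 0.006136 I₀.
I₃ = I₂ cos²(141° − 75°) = 0.006136 I₀ · cos²(66°) = 0.001015 I₀.
Ratio = 0.001015 / 0.06764 = 0.01501.

I_new/I_old ≈ 0.0150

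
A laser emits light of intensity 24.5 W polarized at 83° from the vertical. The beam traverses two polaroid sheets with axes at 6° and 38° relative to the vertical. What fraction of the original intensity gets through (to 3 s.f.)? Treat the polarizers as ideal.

I₁ = 24.5 W · cos²(77°) = 1.24 W.
I₂ = I₁ · cos²(32°) = 1.24 · 0.7192 = 0.8916 W.
Transmitted fraction = 0.03639.

I/I₀ ≈ 0.0364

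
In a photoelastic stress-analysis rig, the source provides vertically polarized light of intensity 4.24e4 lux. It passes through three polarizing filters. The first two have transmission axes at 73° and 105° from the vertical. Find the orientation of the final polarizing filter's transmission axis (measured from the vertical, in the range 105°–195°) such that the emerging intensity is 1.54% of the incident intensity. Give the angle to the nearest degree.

I₁ = I₀ cos²(73° − 0°) = I₀ cos²(73°) = 0.08548 I₀.
I₂ = I₁ cos²(105° − 73°) = 0.08548 I₀ · cos²(32°) = 0.06148 I₀.
Need I₃/I₀ = 0.0154, so cos²(θ − 105°) = 0.0154 / 0.06148 = 0.2505.
θ − 105° = arccos(√0.2505) = 60.0°, giving θ ≈ 105 + 60.0 = 165.0°.

θ ≈ 165°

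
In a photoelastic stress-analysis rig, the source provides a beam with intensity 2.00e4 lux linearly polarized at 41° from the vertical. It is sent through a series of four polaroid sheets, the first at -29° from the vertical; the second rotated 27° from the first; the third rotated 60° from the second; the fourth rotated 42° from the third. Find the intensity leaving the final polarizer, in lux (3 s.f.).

I ≈ 256 lux

I₁ = 2.00e4 lux · cos²(70°) = 2340 lux.
I₂ = I₁ · cos²(27°) = 2340 · 0.7939 = 1857 lux.
I₃ = I₂ · cos²(60°) = 1857 · 0.25 = 464.3 lux.
I₄ = I₃ · cos²(42°) = 464.3 · 0.5523 = 256.4 lux.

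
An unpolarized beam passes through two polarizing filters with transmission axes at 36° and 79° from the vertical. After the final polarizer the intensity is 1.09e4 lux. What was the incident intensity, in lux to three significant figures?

I₀ ≈ 4.08e4 lux

Unpolarized light through the first polarizer → I₁ = ½ I₀, now polarized at 36°.
I₂ = I₁ cos²(79° − 36°) = 0.5 I₀ · cos²(43°) = 0.2674 I₀.
So 1.09e4 lux = 0.2674 I₀, giving I₀ = 1.09e4/0.2674 = 4.076e+04 lux.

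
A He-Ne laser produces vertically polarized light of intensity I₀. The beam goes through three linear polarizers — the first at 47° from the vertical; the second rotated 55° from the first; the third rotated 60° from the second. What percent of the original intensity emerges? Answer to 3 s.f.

≈ 3.83%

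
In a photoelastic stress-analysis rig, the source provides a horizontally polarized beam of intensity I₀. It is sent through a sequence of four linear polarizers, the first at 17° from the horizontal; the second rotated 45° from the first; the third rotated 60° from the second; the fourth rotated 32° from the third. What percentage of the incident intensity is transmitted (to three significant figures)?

≈ 8.22%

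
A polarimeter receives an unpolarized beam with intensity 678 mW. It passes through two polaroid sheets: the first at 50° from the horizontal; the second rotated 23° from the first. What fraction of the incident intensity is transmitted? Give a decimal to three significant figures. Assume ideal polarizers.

I/I₀ ≈ 0.424

Unpolarized light through the first polarizer → I₁ = 678 mW/2 = 339 mW, polarized at 50°.
I₂ = I₁ · cos²(23°) = 339 · 0.8473 = 287.2 mW.
Transmitted fraction = 0.4237.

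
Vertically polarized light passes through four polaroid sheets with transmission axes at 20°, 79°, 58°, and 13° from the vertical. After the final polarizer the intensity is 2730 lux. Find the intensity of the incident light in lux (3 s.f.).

I₀ ≈ 2.67e4 lux

I₁ = I₀ cos²(20° − 0°) = I₀ cos²(20°) = 0.883 I₀.
I₂ = I₁ cos²(79° − 20°) = 0.883 I₀ · cos²(59°) = 0.2342 I₀.
I₃ = I₂ cos²(58° − 79°) = 0.2342 I₀ · cos²(21°) = 0.2042 I₀.
I₄ = I₃ cos²(13° − 58°) = 0.2042 I₀ · cos²(45°) = 0.1021 I₀.
So 2730 lux = 0.1021 I₀, giving I₀ = 2730/0.1021 = 2.674e+04 lux.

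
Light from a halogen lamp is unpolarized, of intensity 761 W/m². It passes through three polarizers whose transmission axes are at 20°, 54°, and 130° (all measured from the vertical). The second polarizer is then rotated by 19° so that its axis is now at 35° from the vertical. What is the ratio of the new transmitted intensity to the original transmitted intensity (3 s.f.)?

Before rotation:
Unpolarized light through the first polarizer → I₁ = ½ I₀, now polarized at 20°.
I₂ = I₁ cos²(54° − 20°) = 0.5 I₀ · cos²(34°) = 0.3437 I₀.
I₃ = I₂ cos²(130° − 54°) = 0.3437 I₀ · cos²(76°) = 0.02011 I₀.
After rotation:
Unpolarized light through the first polarizer → I₁ = ½ I₀, now polarized at 20°.
I₂ = I₁ cos²(35° − 20°) = 0.5 I₀ · cos²(15°) = 0.4665 I₀.
Angle between axes 2 and 3: 85°. I₃ = 0.4665 I₀ · cos²(85°) = 0.003544 I₀.
Ratio = 0.003544 / 0.02011 = 0.1762.

I_new/I_old ≈ 0.176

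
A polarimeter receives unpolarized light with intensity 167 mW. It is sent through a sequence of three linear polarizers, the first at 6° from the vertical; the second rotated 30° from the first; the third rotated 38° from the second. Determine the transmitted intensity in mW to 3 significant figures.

I ≈ 38.9 mW

Unpolarized light through the first polarizer → I₁ = 167 mW/2 = 83.5 mW, polarized at 6°.
I₂ = I₁ · cos²(30°) = 83.5 · 0.75 = 62.63 mW.
I₃ = I₂ · cos²(38°) = 62.63 · 0.621 = 38.89 mW.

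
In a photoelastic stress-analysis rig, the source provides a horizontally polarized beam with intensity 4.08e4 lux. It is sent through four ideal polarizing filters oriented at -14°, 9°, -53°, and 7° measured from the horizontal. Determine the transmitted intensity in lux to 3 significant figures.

By Malus's law, I₁ = 4.08e4 lux · cos²(14°) = 3.841e+04 lux.
I₂ = I₁ · cos²(23°) = 3.841e+04 · 0.8473 = 3.255e+04 lux.
I₃ = I₂ · cos²(62°) = 3.255e+04 · 0.2204 = 7174 lux.
I₄ = I₃ · cos²(60°) = 7174 · 0.25 = 1793 lux.

I ≈ 1790 lux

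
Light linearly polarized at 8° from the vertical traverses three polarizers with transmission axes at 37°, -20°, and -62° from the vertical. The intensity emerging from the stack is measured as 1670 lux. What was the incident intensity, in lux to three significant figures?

By Malus's law, I₁ = I₀ cos²(37° − 8°) = I₀ cos²(29°) = 0.765 I₀.
I₂ = I₁ cos²(-20° − 37°) = 0.765 I₀ · cos²(57°) = 0.2269 I₀.
I₃ = I₂ cos²(-62° + 20°) = 0.2269 I₀ · cos²(42°) = 0.1253 I₀.
So 1670 lux = 0.1253 I₀, giving I₀ = 1670/0.1253 = 1.333e+04 lux.

I₀ ≈ 1.33e4 lux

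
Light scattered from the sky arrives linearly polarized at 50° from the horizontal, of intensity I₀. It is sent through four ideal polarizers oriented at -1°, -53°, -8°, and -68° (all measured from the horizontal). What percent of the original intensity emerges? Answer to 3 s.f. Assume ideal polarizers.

I₁ = I₀ cos²(-1° − 50°) = I₀ cos²(51°) = 0.396 I₀.
I₂ = I₁ cos²(-53° + 1°) = 0.396 I₀ · cos²(52°) = 0.1501 I₀.
I₃ = I₂ cos²(-8° + 53°) = 0.1501 I₀ · cos²(45°) = 0.07506 I₀.
I₄ = I₃ cos²(-68° + 8°) = 0.07506 I₀ · cos²(60°) = 0.01876 I₀.
That is 1.876% of the incident intensity.

≈ 1.88%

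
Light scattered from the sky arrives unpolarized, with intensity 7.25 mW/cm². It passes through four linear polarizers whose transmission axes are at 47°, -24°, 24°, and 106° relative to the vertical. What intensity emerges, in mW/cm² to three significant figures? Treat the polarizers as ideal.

Unpolarized light through the first polarizer → I₁ = 7.25 mW/cm²/2 = 3.625 mW/cm², polarized at 47°.
I₂ = I₁ · cos²(71°) = 3.625 · 0.106 = 0.3842 mW/cm².
I₃ = I₂ · cos²(48°) = 0.3842 · 0.4477 = 0.172 mW/cm².
I₄ = I₃ · cos²(82°) = 0.172 · 0.01937 = 0.003332 mW/cm².

I ≈ 0.00333 mW/cm²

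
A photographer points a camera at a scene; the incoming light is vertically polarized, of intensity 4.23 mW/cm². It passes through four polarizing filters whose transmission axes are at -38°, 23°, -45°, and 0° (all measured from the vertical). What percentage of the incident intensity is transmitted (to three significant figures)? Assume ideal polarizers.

I₁ = 4.23 mW/cm² · cos²(38°) = 2.627 mW/cm².
I₂ = I₁ · cos²(61°) = 2.627 · 0.235 = 0.6174 mW/cm².
I₃ = I₂ · cos²(68°) = 0.6174 · 0.1403 = 0.08664 mW/cm².
I₄ = I₃ · cos²(45°) = 0.08664 · 0.5 = 0.04332 mW/cm².
That is 1.024% of the incident intensity.

≈ 1.02%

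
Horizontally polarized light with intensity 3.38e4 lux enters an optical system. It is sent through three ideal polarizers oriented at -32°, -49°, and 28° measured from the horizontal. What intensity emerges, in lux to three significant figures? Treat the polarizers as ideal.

I₁ = 3.38e4 lux · cos²(32°) = 2.431e+04 lux.
I₂ = I₁ · cos²(17°) = 2.431e+04 · 0.9145 = 2.223e+04 lux.
I₃ = I₂ · cos²(77°) = 2.223e+04 · 0.0506 = 1125 lux.

I ≈ 1120 lux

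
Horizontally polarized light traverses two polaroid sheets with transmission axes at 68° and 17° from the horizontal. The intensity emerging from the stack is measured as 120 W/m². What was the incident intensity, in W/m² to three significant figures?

I₁ = I₀ cos²(68° − 0°) = I₀ cos²(68°) = 0.1403 I₀.
I₂ = I₁ cos²(17° − 68°) = 0.1403 I₀ · cos²(51°) = 0.05558 I₀.
So 120 W/m² = 0.05558 I₀, giving I₀ = 120/0.05558 = 2159 W/m².

I₀ ≈ 2160 W/m²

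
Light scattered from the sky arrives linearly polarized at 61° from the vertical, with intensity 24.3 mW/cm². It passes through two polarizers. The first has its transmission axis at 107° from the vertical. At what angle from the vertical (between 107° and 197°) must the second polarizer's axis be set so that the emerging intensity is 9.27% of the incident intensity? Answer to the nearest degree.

I₁ = I₀ cos²(107° − 61°) = I₀ cos²(46°) = 0.4826 I₀.
Need I₂/I₀ = 0.0927, so cos²(θ − 107°) = 0.0927 / 0.4826 = 0.1921.
θ − 107° = arccos(√0.1921) = 64.0°, giving θ ≈ 107 + 64.0 = 171.0°.

θ ≈ 171°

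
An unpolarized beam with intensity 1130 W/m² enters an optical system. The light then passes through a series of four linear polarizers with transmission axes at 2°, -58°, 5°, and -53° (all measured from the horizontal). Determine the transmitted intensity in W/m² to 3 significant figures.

Unpolarized light through the first polarizer → I₁ = 1130 W/m²/2 = 565 W/m², polarized at 2°.
I₂ = I₁ · cos²(60°) = 565 · 0.25 = 141.3 W/m².
I₃ = I₂ · cos²(63°) = 141.3 · 0.2061 = 29.11 W/m².
I₄ = I₃ · cos²(58°) = 29.11 · 0.2808 = 8.175 W/m².

I ≈ 8.18 W/m²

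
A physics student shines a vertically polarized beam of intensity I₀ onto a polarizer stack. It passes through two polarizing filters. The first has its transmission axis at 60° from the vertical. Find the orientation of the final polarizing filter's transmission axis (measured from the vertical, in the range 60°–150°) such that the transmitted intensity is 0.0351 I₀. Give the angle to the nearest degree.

θ ≈ 128°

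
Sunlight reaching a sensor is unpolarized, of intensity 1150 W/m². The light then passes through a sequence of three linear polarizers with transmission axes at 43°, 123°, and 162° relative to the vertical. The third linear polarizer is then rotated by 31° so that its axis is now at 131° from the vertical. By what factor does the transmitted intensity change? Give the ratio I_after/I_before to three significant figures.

Before rotation:
Unpolarized light through the first polarizer → I₁ = ½ I₀, now polarized at 43°.
I₂ = I₁ cos²(123° − 43°) = 0.5 I₀ · cos²(80°) = 0.01508 I₀.
I₃ = I₂ cos²(162° − 123°) = 0.01508 I₀ · cos²(39°) = 0.009106 I₀.
After rotation:
Unpolarized light through the first polarizer → I₁ = ½ I₀, now polarized at 43°.
I₂ = I₁ cos²(123° − 43°) = 0.5 I₀ · cos²(80°) = 0.01508 I₀.
I₃ = I₂ cos²(131° − 123°) = 0.01508 I₀ · cos²(8°) = 0.01478 I₀.
Ratio = 0.01478 / 0.009106 = 1.624.

I_new/I_old ≈ 1.62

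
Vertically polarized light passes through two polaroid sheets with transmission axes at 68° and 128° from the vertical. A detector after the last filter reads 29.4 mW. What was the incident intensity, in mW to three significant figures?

I₀ ≈ 838 mW

I₁ = I₀ cos²(68° − 0°) = I₀ cos²(68°) = 0.1403 I₀.
I₂ = I₁ cos²(128° − 68°) = 0.1403 I₀ · cos²(60°) = 0.03508 I₀.
So 29.4 mW = 0.03508 I₀, giving I₀ = 29.4/0.03508 = 838 mW.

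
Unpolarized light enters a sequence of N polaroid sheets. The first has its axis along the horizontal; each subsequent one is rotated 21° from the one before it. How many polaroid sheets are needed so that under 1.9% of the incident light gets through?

N = 25

First polarizer halves the unpolarized light: factor 1/2.
Each further stage multiplies by cos²(21°) = 0.8716.
After N polarizers: T = 0.5·0.8716^(N−1). Require T < 0.019 ⇒ N−1 > ln(0.019/0.5)/ln(0.8716) = 23.79, so N−1 ≥ 24 and N = 25.
Check: N=25 gives T = 0.01846 < 0.019; N=24 gives T = 0.02118.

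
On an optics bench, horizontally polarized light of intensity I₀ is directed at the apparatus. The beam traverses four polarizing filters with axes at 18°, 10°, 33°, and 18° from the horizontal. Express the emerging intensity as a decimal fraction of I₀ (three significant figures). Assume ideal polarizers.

By Malus's law, I₁ = I₀ cos²(18° − 0°) = I₀ cos²(18°) = 0.9045 I₀.
I₂ = I₁ cos²(10° − 18°) = 0.9045 I₀ · cos²(8°) = 0.887 I₀.
I₃ = I₂ cos²(33° − 10°) = 0.887 I₀ · cos²(23°) = 0.7516 I₀.
I₄ = I₃ cos²(18° − 33°) = 0.7516 I₀ · cos²(15°) = 0.7012 I₀.
Transmitted fraction = 0.7012.

≈ 0.701 I₀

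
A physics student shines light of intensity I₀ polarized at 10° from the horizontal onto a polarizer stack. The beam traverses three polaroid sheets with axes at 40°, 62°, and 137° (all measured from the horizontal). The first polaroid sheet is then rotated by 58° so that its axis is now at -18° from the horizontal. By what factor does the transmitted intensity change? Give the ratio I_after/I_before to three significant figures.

Before rotation:
I₁ = I₀ cos²(40° − 10°) = I₀ cos²(30°) = 0.75 I₀.
I₂ = I₁ cos²(62° − 40°) = 0.75 I₀ · cos²(22°) = 0.6448 I₀.
I₃ = I₂ cos²(137° − 62°) = 0.6448 I₀ · cos²(75°) = 0.04319 I₀.
After rotation:
I₁ = I₀ cos²(-18° − 10°) = I₀ cos²(28°) = 0.7796 I₀.
I₂ = I₁ cos²(62° + 18°) = 0.7796 I₀ · cos²(80°) = 0.02351 I₀.
I₃ = I₂ cos²(137° − 62°) = 0.02351 I₀ · cos²(75°) = 0.001575 I₀.
Ratio = 0.001575 / 0.04319 = 0.03646.

I_new/I_old ≈ 0.0365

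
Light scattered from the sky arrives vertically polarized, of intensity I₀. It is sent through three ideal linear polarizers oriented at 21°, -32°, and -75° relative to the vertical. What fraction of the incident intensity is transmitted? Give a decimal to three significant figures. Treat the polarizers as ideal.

By Malus's law, I₁ = I₀ cos²(21° − 0°) = I₀ cos²(21°) = 0.8716 I₀.
I₂ = I₁ cos²(-32° − 21°) = 0.8716 I₀ · cos²(53°) = 0.3157 I₀.
I₃ = I₂ cos²(-75° + 32°) = 0.3157 I₀ · cos²(43°) = 0.1688 I₀.
Transmitted fraction = 0.1688.

≈ 0.169 I₀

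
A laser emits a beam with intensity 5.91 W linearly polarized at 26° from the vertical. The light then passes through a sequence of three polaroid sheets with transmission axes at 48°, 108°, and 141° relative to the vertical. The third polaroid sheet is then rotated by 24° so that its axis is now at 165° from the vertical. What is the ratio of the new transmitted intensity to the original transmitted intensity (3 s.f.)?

I_new/I_old ≈ 0.422

Before rotation:
By Malus's law, I₁ = I₀ cos²(48° − 26°) = I₀ cos²(22°) = 0.8597 I₀.
I₂ = I₁ cos²(108° − 48°) = 0.8597 I₀ · cos²(60°) = 0.2149 I₀.
I₃ = I₂ cos²(141° − 108°) = 0.2149 I₀ · cos²(33°) = 0.1512 I₀.
After rotation:
I₁ = I₀ cos²(48° − 26°) = I₀ cos²(22°) = 0.8597 I₀.
I₂ = I₁ cos²(108° − 48°) = 0.8597 I₀ · cos²(60°) = 0.2149 I₀.
I₃ = I₂ cos²(165° − 108°) = 0.2149 I₀ · cos²(57°) = 0.06375 I₀.
Ratio = 0.06375 / 0.1512 = 0.4217.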